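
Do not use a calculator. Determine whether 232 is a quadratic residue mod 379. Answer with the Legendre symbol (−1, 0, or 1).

1

Euler's criterion: (232/379) ≡ 232^189 (mod 379).
232^2 ≡ 6 (mod 379)
232^4 ≡ 36 (mod 379)
232^8 ≡ 159 (mod 379)
232^16 ≡ 267 (mod 379)
232^32 ≡ 37 (mod 379)
232^64 ≡ 232 (mod 379)
232^128 ≡ 6 (mod 379)
232^189 = 232^(128+32+16+8+4+1) ≡ 1 (mod 379).
Result is 1, so (232/379) = 1.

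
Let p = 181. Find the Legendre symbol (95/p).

Euler's criterion: (95/181) ≡ 95^90 (mod 181).
95^2 ≡ 156 (mod 181)
95^4 ≡ 82 (mod 181)
95^8 ≡ 27 (mod 181)
95^16 ≡ 5 (mod 181)
95^32 ≡ 25 (mod 181)
95^64 ≡ 82 (mod 181)
95^90 = 95^(64+16+8+2) ≡ 180 (mod 181).
Result is 180 ≡ −1, so (95/181) = −1.

-1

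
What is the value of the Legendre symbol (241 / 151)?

First reduce: 241 ≡ 90 (mod 151).
Pull out 2: since 151 ≡ 7 (mod 8), (2/151) = +1.
Reciprocity: 45 ≡ 1 and 151 ≡ 3 (mod 4), so (45/151) = +(151/45).
Reduce top mod 45: now compute (16/45).
Pull out 2^4: since 45 ≡ 5 (mod 8), (2/45) = -1, so (2/45)^4 = +1.
Reached (1/45) = 1. Collecting the sign flips along the way, the symbol is +1.

1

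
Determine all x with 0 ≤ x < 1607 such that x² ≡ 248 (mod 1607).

544, 1063

Since 1607 ≡ 3 (mod 4), a square root of 248 is 248^((1607+1)/4) = 248^402 mod 1607.
Repeated squaring: 248^2≡438, 248^4≡611, 248^8≡497, 248^16≡1138, 248^32≡1409, 248^64≡636, 248^128≡1139, 248^256≡472 (mod 1607).
248^402 = 248^(256+128+16+2) ≡ 544 (mod 1607).
Check: 544² = 295936 ≡ 248 (mod 1607). The two roots are 544 and 1063.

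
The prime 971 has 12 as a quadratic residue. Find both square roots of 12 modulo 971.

Since 971 ≡ 3 (mod 4), a square root of 12 is 12^((971+1)/4) = 12^243 mod 971.
Repeated squaring: 12^2≡144, 12^4≡345, 12^8≡563, 12^16≡423, 12^32≡265, 12^64≡313, 12^128≡869 (mod 971).
12^243 = 12^(128+64+32+16+2+1) ≡ 108 (mod 971).
Check: 108² = 11664 ≡ 12 (mod 971). The two roots are 108 and 863.

108, 863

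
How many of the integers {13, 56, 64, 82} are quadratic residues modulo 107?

(13/107) = +1 → QR.
(56/107) = +1 → QR.
(64/107) = +1 → QR.
(82/107) = -1 → non-residue.
Total quadratic residues among the 4: 3.

3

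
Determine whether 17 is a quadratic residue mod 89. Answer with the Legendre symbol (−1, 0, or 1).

1

Euler's criterion: (17/89) ≡ 17^44 (mod 89).
17^2 ≡ 22 (mod 89)
17^4 ≡ 39 (mod 89)
17^8 ≡ 8 (mod 89)
17^16 ≡ 64 (mod 89)
17^32 ≡ 2 (mod 89)
17^44 = 17^(32+8+4) ≡ 1 (mod 89).
Result is 1, so (17/89) = 1.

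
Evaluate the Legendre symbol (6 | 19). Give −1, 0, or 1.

Euler's criterion: (6/19) ≡ 6^9 (mod 19).
6^2 ≡ 17 (mod 19)
6^4 ≡ 4 (mod 19)
6^8 ≡ 16 (mod 19)
6^9 = 6^(8+1) ≡ 1 (mod 19).
Result is 1, so (6/19) = 1.

1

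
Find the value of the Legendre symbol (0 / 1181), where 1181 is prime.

Top reduces to 0: gcd > 1, so the symbol is 0.

0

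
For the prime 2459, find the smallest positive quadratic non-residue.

(2/2459) = −1, so 2 is the smallest positive non-residue mod 2459.

2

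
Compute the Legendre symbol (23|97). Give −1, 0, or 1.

Reciprocity: 23 ≡ 3 and 97 ≡ 1 (mod 4), so (23/97) = +(97/23).
Reduce top mod 23: now compute (5/23).
Reciprocity: 5 ≡ 1 and 23 ≡ 3 (mod 4), so (5/23) = +(23/5).
Reduce top mod 5: now compute (3/5).
Reciprocity: 3 ≡ 3 and 5 ≡ 1 (mod 4), so (3/5) = +(5/3).
Reduce top mod 3: now compute (2/3).
Pull out 2: since 3 ≡ 3 (mod 8), (2/3) = -1.
Reached (1/3) = 1. Collecting the sign flips along the way, the symbol is -1.

-1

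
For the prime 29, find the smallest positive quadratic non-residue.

2

(2/29) = −1, so 2 is the smallest positive non-residue mod 29.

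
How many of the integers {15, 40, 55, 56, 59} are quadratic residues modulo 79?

2

(15/79) = -1 → non-residue.
(40/79) = +1 → QR.
(55/79) = +1 → QR.
(56/79) = -1 → non-residue.
(59/79) = -1 → non-residue.
Total quadratic residues among the 5: 2.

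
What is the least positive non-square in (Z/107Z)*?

2

(2/107) = −1, so 2 is the smallest positive non-residue mod 107.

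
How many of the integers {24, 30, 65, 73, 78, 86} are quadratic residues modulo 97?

(24/97) = +1 → QR.
(30/97) = -1 → non-residue.
(65/97) = +1 → QR.
(73/97) = +1 → QR.
(78/97) = -1 → non-residue.
(86/97) = +1 → QR.
Total quadratic residues among the 6: 4.

4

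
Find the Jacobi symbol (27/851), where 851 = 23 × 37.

1

Reciprocity: 27 ≡ 3 and 851 ≡ 3 (mod 4), so (27/851) = −(851/27).
Reduce top mod 27: now compute (14/27).
Pull out 2: since 27 ≡ 3 (mod 8), (2/27) = -1.
Reciprocity: 7 ≡ 3 and 27 ≡ 3 (mod 4), so (7/27) = −(27/7).
Reduce top mod 7: now compute (6/7).
Pull out 2: since 7 ≡ 7 (mod 8), (2/7) = +1.
Reciprocity: 3 ≡ 3 and 7 ≡ 3 (mod 4), so (3/7) = −(7/3).
Reduce top mod 3: now compute (1/3).
Reached (1/3) = 1. Collecting the sign flips along the way, the symbol is +1.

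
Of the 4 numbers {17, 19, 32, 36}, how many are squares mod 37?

(17/37) = -1 → non-residue.
(19/37) = -1 → non-residue.
(32/37) = -1 → non-residue.
(36/37) = +1 → QR.
Total quadratic residues among the 4: 1.

1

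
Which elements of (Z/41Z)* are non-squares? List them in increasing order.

3,6,7,11,12,13,14,15,17,19,22,24,26,27,28,29,30,34,35,38

Square k = 1,…,20 (k and 41−k give the same square):
1²=1, 2²=4, 3²=9, 4²=16, 5²=25, 6²=36, 7²≡8, 8²≡23, 9²≡40, 10²≡18, 11²≡39, 12²≡21, 13²≡5, 14²≡32, 15²≡20, 16²≡10, 17²≡2, 18²≡37, 19²≡33, 20²≡31 (mod 41).
The residues are {1, 2, 4, 5, 8, 9, 10, 16, 18, 20, 21, 23, 25, 31, 32, 33, 36, 37, 39, 40}; the non-residues are the remaining 20 nonzero classes.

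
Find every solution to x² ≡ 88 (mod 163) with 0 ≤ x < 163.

67, 96

Since 163 ≡ 3 (mod 4), a square root of 88 is 88^((163+1)/4) = 88^41 mod 163.
Repeated squaring: 88^2≡83, 88^4≡43, 88^8≡56, 88^16≡39, 88^32≡54 (mod 163).
88^41 = 88^(32+8+1) ≡ 96 (mod 163).
Check: 96² = 9216 ≡ 88 (mod 163). The two roots are 67 and 96.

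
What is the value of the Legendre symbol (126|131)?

Euler's criterion: (126/131) ≡ 126^65 (mod 131).
126^2 ≡ 25 (mod 131)
126^4 ≡ 101 (mod 131)
126^8 ≡ 114 (mod 131)
126^16 ≡ 27 (mod 131)
126^32 ≡ 74 (mod 131)
126^64 ≡ 105 (mod 131)
126^65 = 126^(64+1) ≡ 130 (mod 131).
Result is 130 ≡ −1, so (126/131) = −1.

-1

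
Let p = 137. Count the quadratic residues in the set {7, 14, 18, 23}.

(7/137) = +1 → QR.
(14/137) = +1 → QR.
(18/137) = +1 → QR.
(23/137) = -1 → non-residue.
Total quadratic residues among the 4: 3.

3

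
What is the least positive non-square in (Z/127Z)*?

3

(2/127) = +1, so 2 is a residue.
(3/127) = −1, so 3 is the smallest positive non-residue mod 127.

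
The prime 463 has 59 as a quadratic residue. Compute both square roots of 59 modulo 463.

195, 268

Since 463 ≡ 3 (mod 4), a square root of 59 is 59^((463+1)/4) = 59^116 mod 463.
Repeated squaring: 59^2≡240, 59^4≡188, 59^8≡156, 59^16≡260, 59^32≡2, 59^64≡4 (mod 463).
59^116 = 59^(64+32+16+4) ≡ 268 (mod 463).
Check: 268² = 71824 ≡ 59 (mod 463). The two roots are 195 and 268.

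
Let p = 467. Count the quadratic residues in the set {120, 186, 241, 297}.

3

(120/467) = +1 → QR.
(186/467) = +1 → QR.
(241/467) = +1 → QR.
(297/467) = -1 → non-residue.
Total quadratic residues among the 4: 3.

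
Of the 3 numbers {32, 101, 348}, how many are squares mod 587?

(32/587) = -1 → non-residue.
(101/587) = +1 → QR.
(348/587) = +1 → QR.
Total quadratic residues among the 3: 2.

2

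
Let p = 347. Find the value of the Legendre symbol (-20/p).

1

First reduce: -20 ≡ 327 (mod 347).
Reciprocity: 327 ≡ 3 and 347 ≡ 3 (mod 4), so (327/347) = −(347/327).
Reduce top mod 327: now compute (20/327).
Pull out 2^2: since 327 ≡ 7 (mod 8), (2/327) = +1, so (2/327)^2 = +1.
Reciprocity: 5 ≡ 1 and 327 ≡ 3 (mod 4), so (5/327) = +(327/5).
Reduce top mod 5: now compute (2/5).
Pull out 2: since 5 ≡ 5 (mod 8), (2/5) = -1.
Reached (1/5) = 1. Collecting the sign flips along the way, the symbol is +1.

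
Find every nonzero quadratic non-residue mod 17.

3 5 6 7 10 11 12 14

Square k = 1,…,8 (k and 17−k give the same square):
1²=1, 2²=4, 3²=9, 4²=16, 5²≡8, 6²≡2, 7²≡15, 8²≡13 (mod 17).
The residues are {1, 2, 4, 8, 9, 13, 15, 16}; the non-residues are the remaining 8 nonzero classes.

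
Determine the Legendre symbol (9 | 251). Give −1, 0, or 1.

1

Reciprocity: 9 ≡ 1 and 251 ≡ 3 (mod 4), so (9/251) = +(251/9).
Reduce top mod 9: now compute (8/9).
Pull out 2^3: since 9 ≡ 1 (mod 8), (2/9) = +1, so (2/9)^3 = +1.
Reached (1/9) = 1. Collecting the sign flips along the way, the symbol is +1.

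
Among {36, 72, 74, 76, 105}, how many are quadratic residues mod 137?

5

(36/137) = +1 → QR.
(72/137) = +1 → QR.
(74/137) = +1 → QR.
(76/137) = +1 → QR.
(105/137) = +1 → QR.
Total quadratic residues among the 5: 5.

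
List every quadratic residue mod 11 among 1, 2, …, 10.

Square k = 1,…,5 (k and 11−k give the same square):
1²=1, 2²=4, 3²=9, 4²≡5, 5²≡3 (mod 11).
So the quadratic residues mod 11 are {1, 3, 4, 5, 9}.

1 3 4 5 9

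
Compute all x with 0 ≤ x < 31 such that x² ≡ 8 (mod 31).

15, 16

Since 31 ≡ 3 (mod 4), a square root of 8 is 8^((31+1)/4) = 8^8 mod 31.
Repeated squaring: 8^2≡2, 8^4≡4, 8^8≡16 (mod 31).
8^8 = 8^(8) ≡ 16 (mod 31).
Check: 16² = 256 ≡ 8 (mod 31). The two roots are 15 and 16.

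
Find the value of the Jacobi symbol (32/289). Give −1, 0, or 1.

1

Pull out 2^5: since 289 ≡ 1 (mod 8), (2/289) = +1, so (2/289)^5 = +1.
Reached (1/289) = 1. Collecting the sign flips along the way, the symbol is +1.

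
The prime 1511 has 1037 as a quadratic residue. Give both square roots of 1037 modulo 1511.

Since 1511 ≡ 3 (mod 4), a square root of 1037 is 1037^((1511+1)/4) = 1037^378 mod 1511.
Repeated squaring: 1037^2≡1048, 1037^4≡1318, 1037^8≡985, 1037^16≡163, 1037^32≡882, 1037^64≡1270, 1037^128≡663, 1037^256≡1379 (mod 1511).
1037^378 = 1037^(256+64+32+16+8+2) ≡ 274 (mod 1511).
Check: 274² = 75076 ≡ 1037 (mod 1511). The two roots are 274 and 1237.

274, 1237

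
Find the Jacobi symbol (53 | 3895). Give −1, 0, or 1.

-1

Reciprocity: 53 ≡ 1 and 3895 ≡ 3 (mod 4), so (53/3895) = +(3895/53).
Reduce top mod 53: now compute (26/53).
Pull out 2: since 53 ≡ 5 (mod 8), (2/53) = -1.
Reciprocity: 13 ≡ 1 and 53 ≡ 1 (mod 4), so (13/53) = +(53/13).
Reduce top mod 13: now compute (1/13).
Reached (1/13) = 1. Collecting the sign flips along the way, the symbol is -1.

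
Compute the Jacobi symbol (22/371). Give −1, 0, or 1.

-1

Pull out 2: since 371 ≡ 3 (mod 8), (2/371) = -1.
Reciprocity: 11 ≡ 3 and 371 ≡ 3 (mod 4), so (11/371) = −(371/11).
Reduce top mod 11: now compute (8/11).
Pull out 2^3: since 11 ≡ 3 (mod 8), (2/11) = -1, so (2/11)^3 = -1.
Reached (1/11) = 1. Collecting the sign flips along the way, the symbol is -1.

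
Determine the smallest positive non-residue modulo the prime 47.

5

(2/47) = +1, so 2 is a residue.
(3/47) = +1, so 3 is a residue.
(4/47) = +1, so 4 is a residue.
(5/47) = −1, so 5 is the smallest positive non-residue mod 47.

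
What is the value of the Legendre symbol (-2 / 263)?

First reduce: -2 ≡ 261 (mod 263).
Reciprocity: 261 ≡ 1 and 263 ≡ 3 (mod 4), so (261/263) = +(263/261).
Reduce top mod 261: now compute (2/261).
Pull out 2: since 261 ≡ 5 (mod 8), (2/261) = -1.
Reached (1/261) = 1. Collecting the sign flips along the way, the symbol is -1.

-1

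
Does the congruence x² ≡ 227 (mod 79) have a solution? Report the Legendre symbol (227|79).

-1

Euler's criterion: (227/79) ≡ 69^39 (mod 79).
69^2 ≡ 21 (mod 79)
69^4 ≡ 46 (mod 79)
69^8 ≡ 62 (mod 79)
69^16 ≡ 52 (mod 79)
69^32 ≡ 18 (mod 79)
69^39 = 69^(32+4+2+1) ≡ 78 (mod 79).
Result is 78 ≡ −1, so (227/79) = −1.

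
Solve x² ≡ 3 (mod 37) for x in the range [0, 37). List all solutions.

37 ≡ 1 (mod 4), so we find a root by search.
Trying successive values, 15² = 225 ≡ 3 (mod 37). The other root is 37 − 15 = 22.

15, 22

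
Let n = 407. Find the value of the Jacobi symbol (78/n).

Pull out 2: since 407 ≡ 7 (mod 8), (2/407) = +1.
Reciprocity: 39 ≡ 3 and 407 ≡ 3 (mod 4), so (39/407) = −(407/39).
Reduce top mod 39: now compute (17/39).
Reciprocity: 17 ≡ 1 and 39 ≡ 3 (mod 4), so (17/39) = +(39/17).
Reduce top mod 17: now compute (5/17).
Reciprocity: 5 ≡ 1 and 17 ≡ 1 (mod 4), so (5/17) = +(17/5).
Reduce top mod 5: now compute (2/5).
Pull out 2: since 5 ≡ 5 (mod 8), (2/5) = -1.
Reached (1/5) = 1. Collecting the sign flips along the way, the symbol is +1.

1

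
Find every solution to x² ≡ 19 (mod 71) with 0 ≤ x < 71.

Since 71 ≡ 3 (mod 4), a square root of 19 is 19^((71+1)/4) = 19^18 mod 71.
Repeated squaring: 19^2≡6, 19^4≡36, 19^8≡18, 19^16≡40 (mod 71).
19^18 = 19^(16+2) ≡ 27 (mod 71).
Check: 27² = 729 ≡ 19 (mod 71). The two roots are 27 and 44.

27, 44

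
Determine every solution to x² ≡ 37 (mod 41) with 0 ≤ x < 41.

18, 23

41 ≡ 1 (mod 4), so we find a root by search.
Trying successive values, 18² = 324 ≡ 37 (mod 41). The other root is 41 − 18 = 23.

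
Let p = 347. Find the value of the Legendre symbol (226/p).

-1

Euler's criterion: (226/347) ≡ 226^173 (mod 347).
226^2 ≡ 67 (mod 347)
226^4 ≡ 325 (mod 347)
226^8 ≡ 137 (mod 347)
226^16 ≡ 31 (mod 347)
226^32 ≡ 267 (mod 347)
226^64 ≡ 154 (mod 347)
226^128 ≡ 120 (mod 347)
226^173 = 226^(128+32+8+4+1) ≡ 346 (mod 347).
Result is 346 ≡ −1, so (226/347) = −1.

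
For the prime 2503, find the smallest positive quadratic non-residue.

(2/2503) = +1, so 2 is a residue.
(3/2503) = −1, so 3 is the smallest positive non-residue mod 2503.

3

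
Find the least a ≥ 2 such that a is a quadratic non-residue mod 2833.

5

(2/2833) = +1, so 2 is a residue.
(3/2833) = +1, so 3 is a residue.
(4/2833) = +1, so 4 is a residue.
(5/2833) = −1, so 5 is the smallest positive non-residue mod 2833.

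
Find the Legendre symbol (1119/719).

Euler's criterion: (1119/719) ≡ 400^359 (mod 719).
400^2 ≡ 382 (mod 719)
400^4 ≡ 686 (mod 719)
400^8 ≡ 370 (mod 719)
400^16 ≡ 290 (mod 719)
400^32 ≡ 696 (mod 719)
400^64 ≡ 529 (mod 719)
400^128 ≡ 150 (mod 719)
400^256 ≡ 211 (mod 719)
400^359 = 400^(256+64+32+4+2+1) ≡ 1 (mod 719).
Result is 1, so (1119/719) = 1.

1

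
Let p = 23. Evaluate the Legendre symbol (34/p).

-1

First reduce: 34 ≡ 11 (mod 23).
Reciprocity: 11 ≡ 3 and 23 ≡ 3 (mod 4), so (11/23) = −(23/11).
Reduce top mod 11: now compute (1/11).
Reached (1/11) = 1. Collecting the sign flips along the way, the symbol is -1.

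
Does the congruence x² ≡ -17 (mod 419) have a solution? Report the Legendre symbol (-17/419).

1

Euler's criterion: (-17/419) ≡ 402^209 (mod 419).
402^2 ≡ 289 (mod 419)
402^4 ≡ 140 (mod 419)
402^8 ≡ 326 (mod 419)
402^16 ≡ 269 (mod 419)
402^32 ≡ 293 (mod 419)
402^64 ≡ 373 (mod 419)
402^128 ≡ 21 (mod 419)
402^209 = 402^(128+64+16+1) ≡ 1 (mod 419).
Result is 1, so (-17/419) = 1.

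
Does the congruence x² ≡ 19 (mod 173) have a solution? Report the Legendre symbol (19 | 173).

-1

Reciprocity: 19 ≡ 3 and 173 ≡ 1 (mod 4), so (19/173) = +(173/19).
Reduce top mod 19: now compute (2/19).
Pull out 2: since 19 ≡ 3 (mod 8), (2/19) = -1.
Reached (1/19) = 1. Collecting the sign flips along the way, the symbol is -1.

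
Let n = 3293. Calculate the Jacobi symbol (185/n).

Reciprocity: 185 ≡ 1 and 3293 ≡ 1 (mod 4), so (185/3293) = +(3293/185).
Reduce top mod 185: now compute (148/185).
Pull out 2^2: since 185 ≡ 1 (mod 8), (2/185) = +1, so (2/185)^2 = +1.
Reciprocity: 37 ≡ 1 and 185 ≡ 1 (mod 4), so (37/185) = +(185/37).
Reduce top mod 37: now compute (0/37).
Top reduces to 0: gcd > 1, so the symbol is 0.

0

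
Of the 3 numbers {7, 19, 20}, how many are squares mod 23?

0

(7/23) = -1 → non-residue.
(19/23) = -1 → non-residue.
(20/23) = -1 → non-residue.
Total quadratic residues among the 3: 0.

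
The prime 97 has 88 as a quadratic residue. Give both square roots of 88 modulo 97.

97 ≡ 1 (mod 4), so we find a root by search.
Trying successive values, 31² = 961 ≡ 88 (mod 97). The other root is 97 − 31 = 66.

31, 66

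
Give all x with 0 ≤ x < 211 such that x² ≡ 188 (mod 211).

Since 211 ≡ 3 (mod 4), a square root of 188 is 188^((211+1)/4) = 188^53 mod 211.
Repeated squaring: 188^2≡107, 188^4≡55, 188^8≡71, 188^16≡188, 188^32≡107 (mod 211).
188^53 = 188^(32+16+4+1) ≡ 71 (mod 211).
Check: 71² = 5041 ≡ 188 (mod 211). The two roots are 71 and 140.

71, 140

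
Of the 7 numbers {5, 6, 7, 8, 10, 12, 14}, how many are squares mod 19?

3

(5/19) = +1 → QR.
(6/19) = +1 → QR.
(7/19) = +1 → QR.
(8/19) = -1 → non-residue.
(10/19) = -1 → non-residue.
(12/19) = -1 → non-residue.
(14/19) = -1 → non-residue.
Total quadratic residues among the 7: 3.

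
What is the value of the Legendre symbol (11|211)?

1

Euler's criterion: (11/211) ≡ 11^105 (mod 211).
11^2 ≡ 121 (mod 211)
11^4 ≡ 82 (mod 211)
11^8 ≡ 183 (mod 211)
11^16 ≡ 151 (mod 211)
11^32 ≡ 13 (mod 211)
11^64 ≡ 169 (mod 211)
11^105 = 11^(64+32+8+1) ≡ 1 (mod 211).
Result is 1, so (11/211) = 1.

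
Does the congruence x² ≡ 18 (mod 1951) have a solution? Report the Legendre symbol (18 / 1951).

1

Pull out 2: since 1951 ≡ 7 (mod 8), (2/1951) = +1.
Reciprocity: 9 ≡ 1 and 1951 ≡ 3 (mod 4), so (9/1951) = +(1951/9).
Reduce top mod 9: now compute (7/9).
Reciprocity: 7 ≡ 3 and 9 ≡ 1 (mod 4), so (7/9) = +(9/7).
Reduce top mod 7: now compute (2/7).
Pull out 2: since 7 ≡ 7 (mod 8), (2/7) = +1.
Reached (1/7) = 1. Collecting the sign flips along the way, the symbol is +1.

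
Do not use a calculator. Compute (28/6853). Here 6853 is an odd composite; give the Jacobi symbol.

Pull out 2^2: since 6853 ≡ 5 (mod 8), (2/6853) = -1, so (2/6853)^2 = +1.
Reciprocity: 7 ≡ 3 and 6853 ≡ 1 (mod 4), so (7/6853) = +(6853/7).
Reduce top mod 7: now compute (0/7).
Top reduces to 0: gcd > 1, so the symbol is 0.

0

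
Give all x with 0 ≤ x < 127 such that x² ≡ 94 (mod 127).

Since 127 ≡ 3 (mod 4), a square root of 94 is 94^((127+1)/4) = 94^32 mod 127.
Repeated squaring: 94^2≡73, 94^4≡122, 94^8≡25, 94^16≡117, 94^32≡100 (mod 127).
94^32 = 94^(32) ≡ 100 (mod 127).
Check: 100² = 10000 ≡ 94 (mod 127). The two roots are 27 and 100.

27, 100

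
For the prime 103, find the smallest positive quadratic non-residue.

(2/103) = +1, so 2 is a residue.
(3/103) = −1, so 3 is the smallest positive non-residue mod 103.

3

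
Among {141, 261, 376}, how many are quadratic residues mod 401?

2

(141/401) = -1 → non-residue.
(261/401) = +1 → QR.
(376/401) = +1 → QR.
Total quadratic residues among the 3: 2.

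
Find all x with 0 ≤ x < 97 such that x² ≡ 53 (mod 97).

21, 76

97 ≡ 1 (mod 4), so we find a root by search.
Trying successive values, 21² = 441 ≡ 53 (mod 97). The other root is 97 − 21 = 76.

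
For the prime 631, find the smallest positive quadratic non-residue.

(2/631) = +1, so 2 is a residue.
(3/631) = −1, so 3 is the smallest positive non-residue mod 631.

3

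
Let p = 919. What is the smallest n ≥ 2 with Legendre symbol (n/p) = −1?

(2/919) = +1, so 2 is a residue.
(3/919) = −1, so 3 is the smallest positive non-residue mod 919.

3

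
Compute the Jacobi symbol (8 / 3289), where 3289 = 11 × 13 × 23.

1

Pull out 2^3: since 3289 ≡ 1 (mod 8), (2/3289) = +1, so (2/3289)^3 = +1.
Reached (1/3289) = 1. Collecting the sign flips along the way, the symbol is +1.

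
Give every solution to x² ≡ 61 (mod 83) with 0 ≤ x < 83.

Since 83 ≡ 3 (mod 4), a square root of 61 is 61^((83+1)/4) = 61^21 mod 83.
Repeated squaring: 61^2≡69, 61^4≡30, 61^8≡70, 61^16≡3 (mod 83).
61^21 = 61^(16+4+1) ≡ 12 (mod 83).
Check: 12² = 144 ≡ 61 (mod 83). The two roots are 12 and 71.

12, 71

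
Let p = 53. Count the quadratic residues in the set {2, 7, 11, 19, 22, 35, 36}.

(2/53) = -1 → non-residue.
(7/53) = +1 → QR.
(11/53) = +1 → QR.
(19/53) = -1 → non-residue.
(22/53) = -1 → non-residue.
(35/53) = -1 → non-residue.
(36/53) = +1 → QR.
Total quadratic residues among the 7: 3.

3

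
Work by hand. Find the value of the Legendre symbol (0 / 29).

Top reduces to 0: gcd > 1, so the symbol is 0.

0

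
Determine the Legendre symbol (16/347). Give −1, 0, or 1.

1

Pull out 2^4: since 347 ≡ 3 (mod 8), (2/347) = -1, so (2/347)^4 = +1.
Reached (1/347) = 1. Collecting the sign flips along the way, the symbol is +1.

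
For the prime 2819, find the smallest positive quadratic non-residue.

(2/2819) = −1, so 2 is the smallest positive non-residue mod 2819.

2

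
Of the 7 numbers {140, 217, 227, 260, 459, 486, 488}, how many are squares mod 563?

(140/563) = -1 → non-residue.
(217/563) = -1 → non-residue.
(227/563) = -1 → non-residue.
(260/563) = -1 → non-residue.
(459/563) = +1 → QR.
(486/563) = -1 → non-residue.
(488/563) = -1 → non-residue.
Total quadratic residues among the 7: 1.

1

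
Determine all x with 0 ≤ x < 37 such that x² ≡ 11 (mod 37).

37 ≡ 1 (mod 4), so we find a root by search.
Trying successive values, 14² = 196 ≡ 11 (mod 37). The other root is 37 − 14 = 23.

14, 23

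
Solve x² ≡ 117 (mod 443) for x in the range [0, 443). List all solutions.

219, 224

Since 443 ≡ 3 (mod 4), a square root of 117 is 117^((443+1)/4) = 117^111 mod 443.
Repeated squaring: 117^2≡399, 117^4≡164, 117^8≡316, 117^16≡181, 117^32≡422, 117^64≡441 (mod 443).
117^111 = 117^(64+32+8+4+2+1) ≡ 224 (mod 443).
Check: 224² = 50176 ≡ 117 (mod 443). The two roots are 219 and 224.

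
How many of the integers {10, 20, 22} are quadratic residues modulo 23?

0

(10/23) = -1 → non-residue.
(20/23) = -1 → non-residue.
(22/23) = -1 → non-residue.
Total quadratic residues among the 3: 0.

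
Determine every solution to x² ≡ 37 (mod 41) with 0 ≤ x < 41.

41 ≡ 1 (mod 4), so we find a root by search.
Trying successive values, 18² = 324 ≡ 37 (mod 41). The other root is 41 − 18 = 23.

18, 23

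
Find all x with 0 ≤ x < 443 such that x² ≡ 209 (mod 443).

169, 274

Since 443 ≡ 3 (mod 4), a square root of 209 is 209^((443+1)/4) = 209^111 mod 443.
Repeated squaring: 209^2≡267, 209^4≡409, 209^8≡270, 209^16≡248, 209^32≡370, 209^64≡13 (mod 443).
209^111 = 209^(64+32+8+4+2+1) ≡ 169 (mod 443).
Check: 169² = 28561 ≡ 209 (mod 443). The two roots are 169 and 274.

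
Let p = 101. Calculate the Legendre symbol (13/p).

Reciprocity: 13 ≡ 1 and 101 ≡ 1 (mod 4), so (13/101) = +(101/13).
Reduce top mod 13: now compute (10/13).
Pull out 2: since 13 ≡ 5 (mod 8), (2/13) = -1.
Reciprocity: 5 ≡ 1 and 13 ≡ 1 (mod 4), so (5/13) = +(13/5).
Reduce top mod 5: now compute (3/5).
Reciprocity: 3 ≡ 3 and 5 ≡ 1 (mod 4), so (3/5) = +(5/3).
Reduce top mod 3: now compute (2/3).
Pull out 2: since 3 ≡ 3 (mod 8), (2/3) = -1.
Reached (1/3) = 1. Collecting the sign flips along the way, the symbol is +1.

1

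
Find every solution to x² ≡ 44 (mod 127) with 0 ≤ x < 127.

60, 67

Since 127 ≡ 3 (mod 4), a square root of 44 is 44^((127+1)/4) = 44^32 mod 127.
Repeated squaring: 44^2≡31, 44^4≡72, 44^8≡104, 44^16≡21, 44^32≡60 (mod 127).
44^32 = 44^(32) ≡ 60 (mod 127).
Check: 60² = 3600 ≡ 44 (mod 127). The two roots are 60 and 67.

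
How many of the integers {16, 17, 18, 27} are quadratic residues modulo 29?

1

(16/29) = +1 → QR.
(17/29) = -1 → non-residue.
(18/29) = -1 → non-residue.
(27/29) = -1 → non-residue.
Total quadratic residues among the 4: 1.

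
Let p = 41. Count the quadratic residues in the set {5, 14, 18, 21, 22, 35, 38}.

(5/41) = +1 → QR.
(14/41) = -1 → non-residue.
(18/41) = +1 → QR.
(21/41) = +1 → QR.
(22/41) = -1 → non-residue.
(35/41) = -1 → non-residue.
(38/41) = -1 → non-residue.
Total quadratic residues among the 7: 3.

3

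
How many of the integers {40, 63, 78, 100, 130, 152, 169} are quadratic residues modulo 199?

(40/199) = +1 → QR.
(63/199) = +1 → QR.
(78/199) = -1 → non-residue.
(100/199) = +1 → QR.
(130/199) = +1 → QR.
(152/199) = -1 → non-residue.
(169/199) = +1 → QR.
Total quadratic residues among the 7: 5.

5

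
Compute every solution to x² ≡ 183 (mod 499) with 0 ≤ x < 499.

217, 282

Since 499 ≡ 3 (mod 4), a square root of 183 is 183^((499+1)/4) = 183^125 mod 499.
Repeated squaring: 183^2≡56, 183^4≡142, 183^8≡204, 183^16≡199, 183^32≡180, 183^64≡464 (mod 499).
183^125 = 183^(64+32+16+8+4+1) ≡ 282 (mod 499).
Check: 282² = 79524 ≡ 183 (mod 499). The two roots are 217 and 282.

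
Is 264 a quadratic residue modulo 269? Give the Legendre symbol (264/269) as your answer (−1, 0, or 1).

1

Pull out 2^3: since 269 ≡ 5 (mod 8), (2/269) = -1, so (2/269)^3 = -1.
Reciprocity: 33 ≡ 1 and 269 ≡ 1 (mod 4), so (33/269) = +(269/33).
Reduce top mod 33: now compute (5/33).
Reciprocity: 5 ≡ 1 and 33 ≡ 1 (mod 4), so (5/33) = +(33/5).
Reduce top mod 5: now compute (3/5).
Reciprocity: 3 ≡ 3 and 5 ≡ 1 (mod 4), so (3/5) = +(5/3).
Reduce top mod 3: now compute (2/3).
Pull out 2: since 3 ≡ 3 (mod 8), (2/3) = -1.
Reached (1/3) = 1. Collecting the sign flips along the way, the symbol is +1.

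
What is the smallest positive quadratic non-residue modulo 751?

(2/751) = +1, so 2 is a residue.
(3/751) = −1, so 3 is the smallest positive non-residue mod 751.

3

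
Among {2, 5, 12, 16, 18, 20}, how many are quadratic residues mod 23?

(2/23) = +1 → QR.
(5/23) = -1 → non-residue.
(12/23) = +1 → QR.
(16/23) = +1 → QR.
(18/23) = +1 → QR.
(20/23) = -1 → non-residue.
Total quadratic residues among the 6: 4.

4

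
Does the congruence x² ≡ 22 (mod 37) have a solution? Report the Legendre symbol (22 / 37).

Pull out 2: since 37 ≡ 5 (mod 8), (2/37) = -1.
Reciprocity: 11 ≡ 3 and 37 ≡ 1 (mod 4), so (11/37) = +(37/11).
Reduce top mod 11: now compute (4/11).
Pull out 2^2: since 11 ≡ 3 (mod 8), (2/11) = -1, so (2/11)^2 = +1.
Reached (1/11) = 1. Collecting the sign flips along the way, the symbol is -1.

-1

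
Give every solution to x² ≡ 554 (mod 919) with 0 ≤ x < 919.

Since 919 ≡ 3 (mod 4), a square root of 554 is 554^((919+1)/4) = 554^230 mod 919.
Repeated squaring: 554^2≡889, 554^4≡900, 554^8≡361, 554^16≡742, 554^32≡83, 554^64≡456, 554^128≡242 (mod 919).
554^230 = 554^(128+64+32+4+2) ≡ 506 (mod 919).
Check: 506² = 256036 ≡ 554 (mod 919). The two roots are 413 and 506.

413, 506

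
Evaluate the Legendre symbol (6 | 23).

1

Pull out 2: since 23 ≡ 7 (mod 8), (2/23) = +1.
Reciprocity: 3 ≡ 3 and 23 ≡ 3 (mod 4), so (3/23) = −(23/3).
Reduce top mod 3: now compute (2/3).
Pull out 2: since 3 ≡ 3 (mod 8), (2/3) = -1.
Reached (1/3) = 1. Collecting the sign flips along the way, the symbol is +1.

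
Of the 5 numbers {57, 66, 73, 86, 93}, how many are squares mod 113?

(57/113) = +1 → QR.
(66/113) = -1 → non-residue.
(73/113) = -1 → non-residue.
(86/113) = -1 → non-residue.
(93/113) = -1 → non-residue.
Total quadratic residues among the 5: 1.

1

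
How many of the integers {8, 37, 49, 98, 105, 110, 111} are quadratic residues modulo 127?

(8/127) = +1 → QR.
(37/127) = +1 → QR.
(49/127) = +1 → QR.
(98/127) = +1 → QR.
(105/127) = -1 → non-residue.
(110/127) = -1 → non-residue.
(111/127) = -1 → non-residue.
Total quadratic residues among the 7: 4.

4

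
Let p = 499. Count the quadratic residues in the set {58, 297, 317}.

2

(58/499) = -1 → non-residue.
(297/499) = +1 → QR.
(317/499) = +1 → QR.
Total quadratic residues among the 3: 2.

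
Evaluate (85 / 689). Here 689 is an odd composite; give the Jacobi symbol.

1

Reciprocity: 85 ≡ 1 and 689 ≡ 1 (mod 4), so (85/689) = +(689/85).
Reduce top mod 85: now compute (9/85).
Reciprocity: 9 ≡ 1 and 85 ≡ 1 (mod 4), so (9/85) = +(85/9).
Reduce top mod 9: now compute (4/9).
Pull out 2^2: since 9 ≡ 1 (mod 8), (2/9) = +1, so (2/9)^2 = +1.
Reached (1/9) = 1. Collecting the sign flips along the way, the symbol is +1.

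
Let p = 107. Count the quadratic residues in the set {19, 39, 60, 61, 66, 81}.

(19/107) = +1 → QR.
(39/107) = +1 → QR.
(60/107) = -1 → non-residue.
(61/107) = +1 → QR.
(66/107) = -1 → non-residue.
(81/107) = +1 → QR.
Total quadratic residues among the 6: 4.

4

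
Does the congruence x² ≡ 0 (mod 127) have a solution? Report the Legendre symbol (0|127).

Top reduces to 0: gcd > 1, so the symbol is 0.

0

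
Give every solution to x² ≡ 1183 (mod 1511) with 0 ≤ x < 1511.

396, 1115

Since 1511 ≡ 3 (mod 4), a square root of 1183 is 1183^((1511+1)/4) = 1183^378 mod 1511.
Repeated squaring: 1183^2≡303, 1183^4≡1149, 1183^8≡1098, 1183^16≡1337, 1183^32≡56, 1183^64≡114, 1183^128≡908, 1183^256≡969 (mod 1511).
1183^378 = 1183^(256+64+32+16+8+2) ≡ 1115 (mod 1511).
Check: 1115² = 1243225 ≡ 1183 (mod 1511). The two roots are 396 and 1115.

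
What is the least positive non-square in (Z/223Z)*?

3

(2/223) = +1, so 2 is a residue.
(3/223) = −1, so 3 is the smallest positive non-residue mod 223.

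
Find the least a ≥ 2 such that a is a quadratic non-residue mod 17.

(2/17) = +1, so 2 is a residue.
(3/17) = −1, so 3 is the smallest positive non-residue mod 17.

3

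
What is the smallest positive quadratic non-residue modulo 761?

3

(2/761) = +1, so 2 is a residue.
(3/761) = −1, so 3 is the smallest positive non-residue mod 761.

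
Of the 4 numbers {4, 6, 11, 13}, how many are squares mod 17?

(4/17) = +1 → QR.
(6/17) = -1 → non-residue.
(11/17) = -1 → non-residue.
(13/17) = +1 → QR.
Total quadratic residues among the 4: 2.

2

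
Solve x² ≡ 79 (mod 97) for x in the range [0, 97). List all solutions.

97 ≡ 1 (mod 4), so we find a root by search.
Trying successive values, 46² = 2116 ≡ 79 (mod 97). The other root is 97 − 46 = 51.

46, 51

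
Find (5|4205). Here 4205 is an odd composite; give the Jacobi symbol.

0

Reciprocity: 5 ≡ 1 and 4205 ≡ 1 (mod 4), so (5/4205) = +(4205/5).
Reduce top mod 5: now compute (0/5).
Top reduces to 0: gcd > 1, so the symbol is 0.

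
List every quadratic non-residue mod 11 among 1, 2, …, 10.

2, 6, 7, 8, 10

Square k = 1,…,5 (k and 11−k give the same square):
1²=1, 2²=4, 3²=9, 4²≡5, 5²≡3 (mod 11).
The residues are {1, 3, 4, 5, 9}; the non-residues are the remaining 5 nonzero classes.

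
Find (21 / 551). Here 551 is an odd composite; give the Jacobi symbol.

Reciprocity: 21 ≡ 1 and 551 ≡ 3 (mod 4), so (21/551) = +(551/21).
Reduce top mod 21: now compute (5/21).
Reciprocity: 5 ≡ 1 and 21 ≡ 1 (mod 4), so (5/21) = +(21/5).
Reduce top mod 5: now compute (1/5).
Reached (1/5) = 1. Collecting the sign flips along the way, the symbol is +1.

1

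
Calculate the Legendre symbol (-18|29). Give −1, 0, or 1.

-1

Euler's criterion: (-18/29) ≡ 11^14 (mod 29).
11^2 ≡ 5 (mod 29)
11^4 ≡ 25 (mod 29)
11^8 ≡ 16 (mod 29)
11^14 = 11^(8+4+2) ≡ 28 (mod 29).
Result is 28 ≡ −1, so (-18/29) = −1.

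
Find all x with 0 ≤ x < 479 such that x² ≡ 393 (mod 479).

Since 479 ≡ 3 (mod 4), a square root of 393 is 393^((479+1)/4) = 393^120 mod 479.
Repeated squaring: 393^2≡211, 393^4≡453, 393^8≡197, 393^16≡10, 393^32≡100, 393^64≡420 (mod 479).
393^120 = 393^(64+32+16+8) ≡ 414 (mod 479).
Check: 414² = 171396 ≡ 393 (mod 479). The two roots are 65 and 414.

65, 414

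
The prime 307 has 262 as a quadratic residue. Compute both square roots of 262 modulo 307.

55, 252

Since 307 ≡ 3 (mod 4), a square root of 262 is 262^((307+1)/4) = 262^77 mod 307.
Repeated squaring: 262^2≡183, 262^4≡26, 262^8≡62, 262^16≡160, 262^32≡119, 262^64≡39 (mod 307).
262^77 = 262^(64+8+4+1) ≡ 252 (mod 307).
Check: 252² = 63504 ≡ 262 (mod 307). The two roots are 55 and 252.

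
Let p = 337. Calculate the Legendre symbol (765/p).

First reduce: 765 ≡ 91 (mod 337).
Reciprocity: 91 ≡ 3 and 337 ≡ 1 (mod 4), so (91/337) = +(337/91).
Reduce top mod 91: now compute (64/91).
Pull out 2^6: since 91 ≡ 3 (mod 8), (2/91) = -1, so (2/91)^6 = +1.
Reached (1/91) = 1. Collecting the sign flips along the way, the symbol is +1.

1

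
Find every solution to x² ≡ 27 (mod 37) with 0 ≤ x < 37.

37 ≡ 1 (mod 4), so we find a root by search.
Trying successive values, 8² = 64 ≡ 27 (mod 37). The other root is 37 − 8 = 29.

8, 29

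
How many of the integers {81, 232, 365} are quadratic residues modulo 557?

1

(81/557) = +1 → QR.
(232/557) = -1 → non-residue.
(365/557) = -1 → non-residue.
Total quadratic residues among the 3: 1.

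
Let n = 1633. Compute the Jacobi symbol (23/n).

Reciprocity: 23 ≡ 3 and 1633 ≡ 1 (mod 4), so (23/1633) = +(1633/23).
Reduce top mod 23: now compute (0/23).
Top reduces to 0: gcd > 1, so the symbol is 0.

0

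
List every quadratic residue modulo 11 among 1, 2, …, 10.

Square k = 1,…,5 (k and 11−k give the same square):
1²=1, 2²=4, 3²=9, 4²≡5, 5²≡3 (mod 11).
So the quadratic residues mod 11 are {1, 3, 4, 5, 9}.

1,3,4,5,9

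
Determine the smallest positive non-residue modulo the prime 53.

2

(2/53) = −1, so 2 is the smallest positive non-residue mod 53.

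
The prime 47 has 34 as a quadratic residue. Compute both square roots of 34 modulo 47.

Since 47 ≡ 3 (mod 4), a square root of 34 is 34^((47+1)/4) = 34^12 mod 47.
Repeated squaring: 34^2≡28, 34^4≡32, 34^8≡37 (mod 47).
34^12 = 34^(8+4) ≡ 9 (mod 47).
Check: 9² = 81 ≡ 34 (mod 47). The two roots are 9 and 38.

9, 38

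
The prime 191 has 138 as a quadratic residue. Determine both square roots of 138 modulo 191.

86, 105

Since 191 ≡ 3 (mod 4), a square root of 138 is 138^((191+1)/4) = 138^48 mod 191.
Repeated squaring: 138^2≡135, 138^4≡80, 138^8≡97, 138^16≡50, 138^32≡17 (mod 191).
138^48 = 138^(32+16) ≡ 86 (mod 191).
Check: 86² = 7396 ≡ 138 (mod 191). The two roots are 86 and 105.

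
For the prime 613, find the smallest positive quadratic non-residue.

(2/613) = −1, so 2 is the smallest positive non-residue mod 613.

2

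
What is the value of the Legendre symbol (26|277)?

Euler's criterion: (26/277) ≡ 26^138 (mod 277).
26^2 ≡ 122 (mod 277)
26^4 ≡ 203 (mod 277)
26^8 ≡ 213 (mod 277)
26^16 ≡ 218 (mod 277)
26^32 ≡ 157 (mod 277)
26^64 ≡ 273 (mod 277)
26^128 ≡ 16 (mod 277)
26^138 = 26^(128+8+2) ≡ 276 (mod 277).
Result is 276 ≡ −1, so (26/277) = −1.

-1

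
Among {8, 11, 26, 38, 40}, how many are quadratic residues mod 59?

(8/59) = -1 → non-residue.
(11/59) = -1 → non-residue.
(26/59) = +1 → QR.
(38/59) = -1 → non-residue.
(40/59) = -1 → non-residue.
Total quadratic residues among the 5: 1.

1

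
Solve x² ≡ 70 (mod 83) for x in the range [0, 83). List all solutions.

Since 83 ≡ 3 (mod 4), a square root of 70 is 70^((83+1)/4) = 70^21 mod 83.
Repeated squaring: 70^2≡3, 70^4≡9, 70^8≡81, 70^16≡4 (mod 83).
70^21 = 70^(16+4+1) ≡ 30 (mod 83).
Check: 30² = 900 ≡ 70 (mod 83). The two roots are 30 and 53.

30, 53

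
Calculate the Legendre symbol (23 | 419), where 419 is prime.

Reciprocity: 23 ≡ 3 and 419 ≡ 3 (mod 4), so (23/419) = −(419/23).
Reduce top mod 23: now compute (5/23).
Reciprocity: 5 ≡ 1 and 23 ≡ 3 (mod 4), so (5/23) = +(23/5).
Reduce top mod 5: now compute (3/5).
Reciprocity: 3 ≡ 3 and 5 ≡ 1 (mod 4), so (3/5) = +(5/3).
Reduce top mod 3: now compute (2/3).
Pull out 2: since 3 ≡ 3 (mod 8), (2/3) = -1.
Reached (1/3) = 1. Collecting the sign flips along the way, the symbol is +1.

1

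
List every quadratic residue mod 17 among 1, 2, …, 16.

1 2 4 8 9 13 15 16

Square k = 1,…,8 (k and 17−k give the same square):
1²=1, 2²=4, 3²=9, 4²=16, 5²≡8, 6²≡2, 7²≡15, 8²≡13 (mod 17).
So the quadratic residues mod 17 are {1, 2, 4, 8, 9, 13, 15, 16}.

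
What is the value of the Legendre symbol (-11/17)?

First reduce: -11 ≡ 6 (mod 17).
Pull out 2: since 17 ≡ 1 (mod 8), (2/17) = +1.
Reciprocity: 3 ≡ 3 and 17 ≡ 1 (mod 4), so (3/17) = +(17/3).
Reduce top mod 3: now compute (2/3).
Pull out 2: since 3 ≡ 3 (mod 8), (2/3) = -1.
Reached (1/3) = 1. Collecting the sign flips along the way, the symbol is -1.

-1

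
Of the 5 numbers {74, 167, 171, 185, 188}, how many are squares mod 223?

(74/223) = +1 → QR.
(167/223) = -1 → non-residue.
(171/223) = +1 → QR.
(185/223) = -1 → non-residue.
(188/223) = +1 → QR.
Total quadratic residues among the 5: 3.

3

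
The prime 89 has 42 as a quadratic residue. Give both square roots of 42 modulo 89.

89 ≡ 1 (mod 4), so we find a root by search.
Trying successive values, 24² = 576 ≡ 42 (mod 89). The other root is 89 − 24 = 65.

24, 65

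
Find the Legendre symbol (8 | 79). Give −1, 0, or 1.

Pull out 2^3: since 79 ≡ 7 (mod 8), (2/79) = +1, so (2/79)^3 = +1.
Reached (1/79) = 1. Collecting the sign flips along the way, the symbol is +1.

1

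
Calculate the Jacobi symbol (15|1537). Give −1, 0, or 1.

Reciprocity: 15 ≡ 3 and 1537 ≡ 1 (mod 4), so (15/1537) = +(1537/15).
Reduce top mod 15: now compute (7/15).
Reciprocity: 7 ≡ 3 and 15 ≡ 3 (mod 4), so (7/15) = −(15/7).
Reduce top mod 7: now compute (1/7).
Reached (1/7) = 1. Collecting the sign flips along the way, the symbol is -1.

-1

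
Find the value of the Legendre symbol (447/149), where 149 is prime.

0

First reduce: 447 ≡ 0 (mod 149).
Top reduces to 0: gcd > 1, so the symbol is 0.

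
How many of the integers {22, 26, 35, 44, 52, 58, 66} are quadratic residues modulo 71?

1

(22/71) = -1 → non-residue.
(26/71) = -1 → non-residue.
(35/71) = -1 → non-residue.
(44/71) = -1 → non-residue.
(52/71) = -1 → non-residue.
(58/71) = +1 → QR.
(66/71) = -1 → non-residue.
Total quadratic residues among the 7: 1.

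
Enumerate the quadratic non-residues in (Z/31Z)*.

3, 6, 11, 12, 13, 15, 17, 21, 22, 23, 24, 26, 27, 29, 30

Square k = 1,…,15 (k and 31−k give the same square):
1²=1, 2²=4, 3²=9, 4²=16, 5²=25, 6²≡5, 7²≡18, 8²≡2, 9²≡19, 10²≡7, 11²≡28, 12²≡20, 13²≡14, 14²≡10, 15²≡8 (mod 31).
The residues are {1, 2, 4, 5, 7, 8, 9, 10, 14, 16, 18, 19, 20, 25, 28}; the non-residues are the remaining 15 nonzero classes.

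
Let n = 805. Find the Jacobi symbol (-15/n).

0

First reduce: -15 ≡ 790 (mod 805).
Pull out 2: since 805 ≡ 5 (mod 8), (2/805) = -1.
Reciprocity: 395 ≡ 3 and 805 ≡ 1 (mod 4), so (395/805) = +(805/395).
Reduce top mod 395: now compute (15/395).
Reciprocity: 15 ≡ 3 and 395 ≡ 3 (mod 4), so (15/395) = −(395/15).
Reduce top mod 15: now compute (5/15).
Reciprocity: 5 ≡ 1 and 15 ≡ 3 (mod 4), so (5/15) = +(15/5).
Reduce top mod 5: now compute (0/5).
Top reduces to 0: gcd > 1, so the symbol is 0.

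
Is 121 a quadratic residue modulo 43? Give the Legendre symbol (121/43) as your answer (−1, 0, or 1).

Euler's criterion: (121/43) ≡ 35^21 (mod 43).
35^2 ≡ 21 (mod 43)
35^4 ≡ 11 (mod 43)
35^8 ≡ 35 (mod 43)
35^16 ≡ 21 (mod 43)
35^21 = 35^(16+4+1) ≡ 1 (mod 43).
Result is 1, so (121/43) = 1.

1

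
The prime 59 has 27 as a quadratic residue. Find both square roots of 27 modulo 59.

Since 59 ≡ 3 (mod 4), a square root of 27 is 27^((59+1)/4) = 27^15 mod 59.
Repeated squaring: 27^2≡21, 27^4≡28, 27^8≡17 (mod 59).
27^15 = 27^(8+4+2+1) ≡ 26 (mod 59).
Check: 26² = 676 ≡ 27 (mod 59). The two roots are 26 and 33.

26, 33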